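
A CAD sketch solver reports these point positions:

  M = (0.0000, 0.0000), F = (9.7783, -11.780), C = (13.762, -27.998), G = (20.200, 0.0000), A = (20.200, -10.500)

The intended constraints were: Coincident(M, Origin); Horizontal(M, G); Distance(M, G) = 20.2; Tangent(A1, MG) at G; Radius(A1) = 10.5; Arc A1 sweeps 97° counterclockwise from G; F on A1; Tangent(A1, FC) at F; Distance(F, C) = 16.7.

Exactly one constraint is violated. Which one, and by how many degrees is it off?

Tangent(A1, FC) at F — off by 6.80°.

M = (0.00, 0.00) ✓; M.y = 0.00, G.y = 0.00 ✓; |MG| = 20.20 ✓; ∠(AG, GM) = 90.00° ✓; |AG| = 10.50 ✓; bearing(A→F) − bearing(A→G) = 97.00° ✓; |AF| = 10.50 ✓; ∠(AF, FC) = 83.20° ✗; |FC| = 16.70 ✓.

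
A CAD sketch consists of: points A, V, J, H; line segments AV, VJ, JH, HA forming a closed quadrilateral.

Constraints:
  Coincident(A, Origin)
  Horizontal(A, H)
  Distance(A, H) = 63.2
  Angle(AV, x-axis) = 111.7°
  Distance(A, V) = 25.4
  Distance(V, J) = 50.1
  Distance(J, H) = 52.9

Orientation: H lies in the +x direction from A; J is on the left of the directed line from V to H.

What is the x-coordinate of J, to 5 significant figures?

35.791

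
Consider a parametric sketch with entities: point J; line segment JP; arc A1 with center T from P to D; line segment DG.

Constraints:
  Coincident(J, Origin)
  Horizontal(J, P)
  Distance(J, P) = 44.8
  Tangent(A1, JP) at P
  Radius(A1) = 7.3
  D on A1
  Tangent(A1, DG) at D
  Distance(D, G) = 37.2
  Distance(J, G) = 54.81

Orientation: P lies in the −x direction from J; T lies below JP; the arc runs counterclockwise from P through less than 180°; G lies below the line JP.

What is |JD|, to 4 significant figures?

52.33

Checks: |JP| = 44.80 ✓; |TD| = 7.300 ✓; ∠(TD, DG) = 90.00° ✓; |DG| = 37.20 ✓; |JG| = 54.81 ✓.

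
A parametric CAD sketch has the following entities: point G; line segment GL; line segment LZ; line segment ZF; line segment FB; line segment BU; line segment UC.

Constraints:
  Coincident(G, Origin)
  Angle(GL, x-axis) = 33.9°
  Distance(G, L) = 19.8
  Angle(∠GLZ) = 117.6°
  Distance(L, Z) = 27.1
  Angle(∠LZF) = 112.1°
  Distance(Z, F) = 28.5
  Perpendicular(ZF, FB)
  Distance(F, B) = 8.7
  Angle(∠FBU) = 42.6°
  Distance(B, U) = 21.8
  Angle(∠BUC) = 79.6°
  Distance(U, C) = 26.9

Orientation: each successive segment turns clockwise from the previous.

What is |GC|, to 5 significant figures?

70.565

G is at the origin; GL runs at 33.9° with length 19.8, so L = (16.434, 11.043). ∠GLZ = 117.6° gives LZ at -28.500° from the x-axis; with |LZ| = 27.1, Z = (40.250, -1.8876). ∠LZF = 112.1° gives ZF at -96.400° from the x-axis; with |ZF| = 28.5, F = (37.073, -30.210). ZF is perpendicular to FB, so FB runs at 173.60°; with |FB| = 8.7, B = (28.428, -29.240). ∠FBU = 42.6° gives BU at 36.200° from the x-axis; with |BU| = 21.8, U = (46.019, -16.365). ∠BUC = 79.6° gives UC at -64.200° from the x-axis; with |UC| = 26.9, C = (57.727, -40.584). Then |GC| = |C − G| = 70.565.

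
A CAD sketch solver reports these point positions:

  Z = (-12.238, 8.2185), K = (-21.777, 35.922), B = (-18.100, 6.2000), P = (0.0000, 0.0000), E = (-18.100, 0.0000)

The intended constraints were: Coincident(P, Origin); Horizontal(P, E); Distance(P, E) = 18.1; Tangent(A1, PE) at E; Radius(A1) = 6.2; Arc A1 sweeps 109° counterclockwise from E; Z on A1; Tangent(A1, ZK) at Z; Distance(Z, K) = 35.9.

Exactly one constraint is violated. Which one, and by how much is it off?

Distance(Z, K) = 35.9 — off by 6.60.

P = (0.00, 0.00) ✓; P.y = 0.00, E.y = 0.00 ✓; |PE| = 18.10 ✓; ∠(BE, EP) = 90.00° ✓; |BE| = 6.200 ✓; bearing(B→Z) − bearing(B→E) = 109.0° ✓; |BZ| = 6.200 ✓; ∠(BZ, ZK) = 90.00° ✓; |ZK| = 29.30 ✗.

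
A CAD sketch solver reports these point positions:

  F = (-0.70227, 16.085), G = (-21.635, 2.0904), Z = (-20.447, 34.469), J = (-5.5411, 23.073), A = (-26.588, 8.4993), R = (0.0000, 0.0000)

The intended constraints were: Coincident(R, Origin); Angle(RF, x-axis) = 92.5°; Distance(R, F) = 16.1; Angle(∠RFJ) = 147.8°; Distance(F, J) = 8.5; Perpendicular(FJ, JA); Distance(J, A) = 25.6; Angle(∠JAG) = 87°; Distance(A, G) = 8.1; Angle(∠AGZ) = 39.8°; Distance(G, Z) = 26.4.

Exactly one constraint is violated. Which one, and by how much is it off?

Distance(G, Z) = 26.4 — off by 6.00.

R = (0.00, 0.00) ✓; RF at 92.50° ✓; |RF| = 16.10 ✓; ∠RFJ = 147.8° ✓; |FJ| = 8.500 ✓; ∠(FJ, JA) = 90.00° ✓; |JA| = 25.60 ✓; ∠JAG = 87.00° ✓; |AG| = 8.100 ✓; ∠AGZ = 39.80° ✓; |GZ| = 32.40 ✗.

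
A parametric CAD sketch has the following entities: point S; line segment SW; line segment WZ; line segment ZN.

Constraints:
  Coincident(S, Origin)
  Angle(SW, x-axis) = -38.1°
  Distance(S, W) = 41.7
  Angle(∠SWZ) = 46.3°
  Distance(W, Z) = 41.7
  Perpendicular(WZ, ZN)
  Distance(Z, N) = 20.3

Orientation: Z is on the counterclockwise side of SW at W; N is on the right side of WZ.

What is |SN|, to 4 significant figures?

52.07

S is at the origin; SW runs at -38.1° with length 41.7, so W = 41.7·(cos -38.1°, sin -38.1°) = (32.82, -25.73). ∠SWZ = 46.3°, so WZ runs at -38.1° + (180° − 46.3°) = 95.60° from the x-axis; with |WZ| = 41.7, Z = W + 41.7·(cos 95.60°, sin 95.60°) = (28.75, 15.77). WZ ⟂ ZN; with |ZN| = 20.3 on the right of WZ, N = Z + 20.3·(0.9952, 0.09758) = (48.95, 17.75). Then |SN| = |N − S| = 52.07.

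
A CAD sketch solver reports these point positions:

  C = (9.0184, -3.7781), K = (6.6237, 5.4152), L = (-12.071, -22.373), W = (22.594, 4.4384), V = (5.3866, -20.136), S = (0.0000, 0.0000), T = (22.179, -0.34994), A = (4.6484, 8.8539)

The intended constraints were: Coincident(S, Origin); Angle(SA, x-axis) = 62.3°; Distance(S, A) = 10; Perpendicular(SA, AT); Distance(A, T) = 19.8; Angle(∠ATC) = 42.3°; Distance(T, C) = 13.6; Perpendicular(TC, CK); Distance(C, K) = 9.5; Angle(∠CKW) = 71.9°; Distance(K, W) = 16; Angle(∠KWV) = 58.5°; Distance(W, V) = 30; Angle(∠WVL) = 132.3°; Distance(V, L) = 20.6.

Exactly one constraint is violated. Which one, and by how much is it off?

Distance(V, L) = 20.6 — off by 3.00.

S = (0.00, 0.00) ✓; SA at 62.30° ✓; |SA| = 10.00 ✓; ∠(SA, AT) = 90.00° ✓; |AT| = 19.80 ✓; ∠ATC = 42.30° ✓; |TC| = 13.60 ✓; ∠(TC, CK) = 90.00° ✓; |CK| = 9.500 ✓; ∠CKW = 71.90° ✓; |KW| = 16.00 ✓; ∠KWV = 58.50° ✓; |WV| = 30.00 ✓; ∠WVL = 132.3° ✓; |VL| = 17.60 ✗.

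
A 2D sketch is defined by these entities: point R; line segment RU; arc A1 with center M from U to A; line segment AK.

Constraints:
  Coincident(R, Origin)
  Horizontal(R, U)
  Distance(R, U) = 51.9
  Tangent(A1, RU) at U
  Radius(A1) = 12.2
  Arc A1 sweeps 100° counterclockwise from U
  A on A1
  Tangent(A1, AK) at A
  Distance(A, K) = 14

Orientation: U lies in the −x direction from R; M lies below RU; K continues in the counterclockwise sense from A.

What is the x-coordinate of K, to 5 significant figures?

-61.484

On A1, U sits at bearing 90° from M; a 100° counterclockwise sweep puts A at bearing 190°, so A = M + 12.2·(cos 190°, sin 190°) = (-63.915, -14.319). Since A1 is tangent to AK there, MA ⟂ AK, so AK runs along (−sin 190°, cos 190°); with |AK| = 14.0, K = (-61.484, -28.106). So K.x = -61.484.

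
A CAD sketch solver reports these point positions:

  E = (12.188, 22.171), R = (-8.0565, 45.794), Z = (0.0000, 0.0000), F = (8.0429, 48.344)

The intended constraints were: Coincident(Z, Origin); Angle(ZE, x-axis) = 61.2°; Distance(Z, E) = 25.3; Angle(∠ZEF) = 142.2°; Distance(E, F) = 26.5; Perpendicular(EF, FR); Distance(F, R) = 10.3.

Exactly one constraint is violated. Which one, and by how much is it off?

Distance(F, R) = 10.3 — off by 6.00.

Z = (0.00, 0.00) ✓; ZE at 61.20° ✓; |ZE| = 25.30 ✓; ∠ZEF = 142.2° ✓; |EF| = 26.50 ✓; ∠(EF, FR) = 90.00° ✓; |FR| = 16.30 ✗.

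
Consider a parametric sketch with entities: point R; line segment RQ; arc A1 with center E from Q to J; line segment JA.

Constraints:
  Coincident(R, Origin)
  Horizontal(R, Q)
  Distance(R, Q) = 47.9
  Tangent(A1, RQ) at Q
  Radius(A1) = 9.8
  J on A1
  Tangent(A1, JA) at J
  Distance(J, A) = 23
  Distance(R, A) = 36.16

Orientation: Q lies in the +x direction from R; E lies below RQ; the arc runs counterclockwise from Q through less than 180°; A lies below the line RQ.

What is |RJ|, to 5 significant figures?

39.916

R is at the origin; RQ is horizontal with |RQ| = 47.9 and Q on the +x side, so Q = (47.900, 0.0000). Since A1 is tangent to RQ there, EQ ⟂ RQ, so E = Q + (0, -9.8) = (47.900, -9.8000). Since EJ ⟂ JA (tangency), |EA| = √(9.8² + 23.0²) = 25.001 regardless of where J sits on A1. So A lies on both circle(R, 36.16) and circle(E, 25.001); the below-RQ intersection is A = (27.203, -23.824). J is the foot of the tangent from A: J = (39.663, -4.4910).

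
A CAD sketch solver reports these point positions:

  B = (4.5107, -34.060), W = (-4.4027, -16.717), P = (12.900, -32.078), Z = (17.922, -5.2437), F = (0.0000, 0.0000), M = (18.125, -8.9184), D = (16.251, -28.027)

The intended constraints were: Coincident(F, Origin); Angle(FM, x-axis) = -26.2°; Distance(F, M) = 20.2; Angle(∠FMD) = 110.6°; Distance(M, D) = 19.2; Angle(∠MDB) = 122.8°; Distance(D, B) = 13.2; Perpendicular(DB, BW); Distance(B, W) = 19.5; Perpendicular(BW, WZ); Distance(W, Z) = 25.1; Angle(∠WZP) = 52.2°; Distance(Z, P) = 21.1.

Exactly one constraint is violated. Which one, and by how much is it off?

Distance(Z, P) = 21.1 — off by 6.20.

F = (0.00, 0.00) ✓; FM at -26.20° ✓; |FM| = 20.20 ✓; ∠FMD = 110.6° ✓; |MD| = 19.20 ✓; ∠MDB = 122.8° ✓; |DB| = 13.20 ✓; ∠(DB, BW) = 90.00° ✓; |BW| = 19.50 ✓; ∠(BW, WZ) = 90.00° ✓; |WZ| = 25.10 ✓; ∠WZP = 52.20° ✓; |ZP| = 27.30 ✗.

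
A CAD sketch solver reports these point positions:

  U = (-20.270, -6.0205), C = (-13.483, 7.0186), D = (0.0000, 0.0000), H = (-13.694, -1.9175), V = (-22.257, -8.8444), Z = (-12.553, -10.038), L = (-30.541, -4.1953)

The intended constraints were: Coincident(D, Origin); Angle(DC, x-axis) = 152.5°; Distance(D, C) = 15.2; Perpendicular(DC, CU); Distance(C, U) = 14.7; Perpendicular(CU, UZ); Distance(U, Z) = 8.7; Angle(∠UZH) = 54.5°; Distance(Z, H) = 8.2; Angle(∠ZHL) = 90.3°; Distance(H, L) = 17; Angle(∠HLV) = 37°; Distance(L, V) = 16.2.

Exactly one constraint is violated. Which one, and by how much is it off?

Distance(L, V) = 16.2 — off by 6.70.

D = (0.00, 0.00) ✓; DC at 152.5° ✓; |DC| = 15.20 ✓; ∠(DC, CU) = 90.00° ✓; |CU| = 14.70 ✓; ∠(CU, UZ) = 90.00° ✓; |UZ| = 8.700 ✓; ∠UZH = 54.50° ✓; |ZH| = 8.200 ✓; ∠ZHL = 90.30° ✓; |HL| = 17.00 ✓; ∠HLV = 37.00° ✓; |LV| = 9.499 ✗.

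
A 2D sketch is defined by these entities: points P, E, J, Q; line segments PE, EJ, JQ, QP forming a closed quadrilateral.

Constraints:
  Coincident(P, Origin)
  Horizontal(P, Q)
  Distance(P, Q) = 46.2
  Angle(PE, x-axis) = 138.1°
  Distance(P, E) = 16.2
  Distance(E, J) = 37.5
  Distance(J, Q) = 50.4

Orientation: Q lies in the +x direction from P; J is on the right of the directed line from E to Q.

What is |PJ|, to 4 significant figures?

24.07

P is at the origin; P and Q share the same y with |PQ| = 46.2 and Q in +x, so Q = (46.2, 0). PE runs at 138.1° with |PE| = 16.2, so E = (-12.06, 10.82). J is determined by |EJ| = 37.5 and |JQ| = 50.4 together: it lies at the intersection of circle(E, 37.5) and circle(Q, 50.4). With |EQ| = 59.25, the foot of the radical line on EQ is 20.06 from E and the perpendicular offset is √(37.5² − 20.06²) = 31.68. Taking the right-of-EQ solution: J = (1.879, -24.00).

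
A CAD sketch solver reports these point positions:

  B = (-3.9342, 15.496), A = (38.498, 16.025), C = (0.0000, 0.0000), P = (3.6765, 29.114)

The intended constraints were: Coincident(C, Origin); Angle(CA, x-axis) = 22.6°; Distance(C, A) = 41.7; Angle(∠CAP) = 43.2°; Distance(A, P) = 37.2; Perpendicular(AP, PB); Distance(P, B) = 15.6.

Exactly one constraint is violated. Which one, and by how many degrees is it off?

Perpendicular(AP, PB) — off by 8.60°.

C = (0.00, 0.00) ✓; CA at 22.60° ✓; |CA| = 41.70 ✓; ∠CAP = 43.20° ✓; |AP| = 37.20 ✓; ∠(AP, PB) = 81.40° ✗; |PB| = 15.60 ✓.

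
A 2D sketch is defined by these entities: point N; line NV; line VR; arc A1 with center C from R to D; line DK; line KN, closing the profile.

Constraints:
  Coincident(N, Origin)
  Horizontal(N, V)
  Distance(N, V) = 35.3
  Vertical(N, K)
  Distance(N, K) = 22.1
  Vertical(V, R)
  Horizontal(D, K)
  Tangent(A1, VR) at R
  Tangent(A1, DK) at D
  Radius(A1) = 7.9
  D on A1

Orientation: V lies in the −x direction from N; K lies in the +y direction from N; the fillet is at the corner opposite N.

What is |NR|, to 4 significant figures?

38.05

The virtual corner opposite N is at (-35.30, 22.10). Tangency of A1 to VR means the radius CR is perpendicular to VR and since A1 is tangent to DK there, CD ⟂ DK, with radius 7.9, so the center C sits 7.9 in from both sides at C = (-27.40, 14.20). That places the tangent points at R = (-35.30, 14.20) on VR and D = (-27.40, 22.10) on DK. Then |NR| = |R − N| = 38.05.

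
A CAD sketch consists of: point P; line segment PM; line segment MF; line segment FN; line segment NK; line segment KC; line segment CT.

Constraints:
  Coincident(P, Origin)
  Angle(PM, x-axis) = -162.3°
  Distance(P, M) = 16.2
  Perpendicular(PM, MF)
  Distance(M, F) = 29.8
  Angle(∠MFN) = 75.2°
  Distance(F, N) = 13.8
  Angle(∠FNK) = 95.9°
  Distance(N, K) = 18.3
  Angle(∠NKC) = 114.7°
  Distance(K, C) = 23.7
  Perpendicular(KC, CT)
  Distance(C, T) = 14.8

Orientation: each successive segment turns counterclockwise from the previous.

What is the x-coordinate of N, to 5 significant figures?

5.2659

P is at the origin; PM runs at -162.3° with length 16.2, so M = (-15.433, -4.9253). PM ⟂ MF, so MF runs at -72.300°; with |MF| = 29.8, F = (-6.3729, -33.315). ∠MFN = 75.2° gives FN at 32.500° from the x-axis; with |FN| = 13.8, N = (5.2659, -25.900). So N.x = 5.2659.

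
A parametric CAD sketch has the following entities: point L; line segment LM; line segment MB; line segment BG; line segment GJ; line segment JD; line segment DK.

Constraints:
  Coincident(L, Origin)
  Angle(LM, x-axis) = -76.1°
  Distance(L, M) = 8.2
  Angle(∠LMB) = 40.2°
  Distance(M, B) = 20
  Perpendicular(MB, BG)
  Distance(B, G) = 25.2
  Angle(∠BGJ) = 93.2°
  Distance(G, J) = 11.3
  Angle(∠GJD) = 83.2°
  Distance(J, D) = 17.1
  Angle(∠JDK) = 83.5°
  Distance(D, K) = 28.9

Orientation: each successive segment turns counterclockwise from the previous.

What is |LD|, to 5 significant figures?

4.9499

L is at the origin; LM runs at -76.1° with length 8.2, so M = (1.9699, -7.9599). ∠LMB = 40.2° gives MB at 63.700° from the x-axis; with |MB| = 20.0, B = (10.831, 9.9699). The perpendicularity gives BG at right angles to MB, so BG runs at 153.70°; with |BG| = 25.2, G = (-11.760, 21.135). ∠BGJ = 93.2° gives GJ at -119.50° from the x-axis; with |GJ| = 11.3, J = (-17.325, 11.300). ∠GJD = 83.2° gives JD at -22.700° from the x-axis; with |JD| = 17.1, D = (-1.5491, 4.7012). Then |LD| = |D − L| = 4.9499.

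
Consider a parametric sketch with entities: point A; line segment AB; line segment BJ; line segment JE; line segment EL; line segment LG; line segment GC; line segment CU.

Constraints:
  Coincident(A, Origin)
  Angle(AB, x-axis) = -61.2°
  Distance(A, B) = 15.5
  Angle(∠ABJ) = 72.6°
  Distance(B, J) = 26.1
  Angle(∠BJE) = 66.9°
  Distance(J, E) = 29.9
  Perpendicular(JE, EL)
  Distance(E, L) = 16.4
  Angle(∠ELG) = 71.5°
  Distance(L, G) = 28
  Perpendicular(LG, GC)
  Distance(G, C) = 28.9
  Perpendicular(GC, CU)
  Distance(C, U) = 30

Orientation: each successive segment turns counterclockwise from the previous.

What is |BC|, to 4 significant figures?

43.96

∠ELG = 71.5° gives LG at -2.200° from the x-axis; with |LG| = 28.0, G = (19.74, -0.5921). LG ⟂ GC, so GC runs at 87.80°; with |GC| = 28.9, C = (20.85, 28.29). Then |BC| = |C − B| = 43.96.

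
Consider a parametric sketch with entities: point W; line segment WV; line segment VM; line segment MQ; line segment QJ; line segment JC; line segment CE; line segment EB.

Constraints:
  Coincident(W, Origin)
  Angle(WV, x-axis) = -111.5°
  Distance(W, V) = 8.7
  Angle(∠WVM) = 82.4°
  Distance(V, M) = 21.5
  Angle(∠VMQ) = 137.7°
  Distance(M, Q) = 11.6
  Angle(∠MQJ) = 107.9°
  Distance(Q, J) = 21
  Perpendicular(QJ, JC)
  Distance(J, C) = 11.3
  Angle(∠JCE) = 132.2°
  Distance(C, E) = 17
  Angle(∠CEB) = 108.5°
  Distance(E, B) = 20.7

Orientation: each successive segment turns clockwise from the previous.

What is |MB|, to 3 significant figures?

6.27

∠JCE = 132.2° gives CE at -101° from the x-axis; with |CE| = 17.0, E = (-5.40, 0.0929). ∠CEB = 108.5° gives EB at -173° from the x-axis; with |EB| = 20.7, B = (-25.9, -2.50). Then |MB| = |B − M| = 6.27.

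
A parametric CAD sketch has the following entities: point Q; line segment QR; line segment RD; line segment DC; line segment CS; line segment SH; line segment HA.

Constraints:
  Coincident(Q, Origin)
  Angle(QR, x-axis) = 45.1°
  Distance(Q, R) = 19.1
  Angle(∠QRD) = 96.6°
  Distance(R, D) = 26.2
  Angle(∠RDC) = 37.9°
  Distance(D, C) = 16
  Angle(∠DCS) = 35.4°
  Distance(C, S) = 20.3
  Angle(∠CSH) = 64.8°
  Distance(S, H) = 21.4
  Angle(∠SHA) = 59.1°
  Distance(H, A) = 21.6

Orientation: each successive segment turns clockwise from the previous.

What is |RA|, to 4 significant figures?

18.40

∠CSH = 64.8° gives SH at -80.20° from the x-axis; with |SH| = 21.4, H = (38.31, -12.04). ∠SHA = 59.1° gives HA at 158.9° from the x-axis; with |HA| = 21.6, A = (18.16, -4.265). Then |RA| = |A − R| = 18.40.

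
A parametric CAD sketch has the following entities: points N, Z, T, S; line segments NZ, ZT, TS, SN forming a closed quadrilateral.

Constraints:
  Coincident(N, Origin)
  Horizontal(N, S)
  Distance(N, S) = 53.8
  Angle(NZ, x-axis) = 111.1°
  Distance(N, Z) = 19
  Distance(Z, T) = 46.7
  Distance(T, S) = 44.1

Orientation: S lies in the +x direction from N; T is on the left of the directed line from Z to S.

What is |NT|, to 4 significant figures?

52.47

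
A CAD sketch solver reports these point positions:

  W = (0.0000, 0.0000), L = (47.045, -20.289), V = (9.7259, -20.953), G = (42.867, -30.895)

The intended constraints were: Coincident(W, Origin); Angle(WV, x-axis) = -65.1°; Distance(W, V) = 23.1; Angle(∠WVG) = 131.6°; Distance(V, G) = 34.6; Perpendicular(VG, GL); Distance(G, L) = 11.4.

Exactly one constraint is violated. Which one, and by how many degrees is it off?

Perpendicular(VG, GL) — off by 4.80°.

W = (0.00, 0.00) ✓; WV at -65.10° ✓; |WV| = 23.10 ✓; ∠WVG = 131.6° ✓; |VG| = 34.60 ✓; ∠(VG, GL) = 85.20° ✗; |GL| = 11.40 ✓.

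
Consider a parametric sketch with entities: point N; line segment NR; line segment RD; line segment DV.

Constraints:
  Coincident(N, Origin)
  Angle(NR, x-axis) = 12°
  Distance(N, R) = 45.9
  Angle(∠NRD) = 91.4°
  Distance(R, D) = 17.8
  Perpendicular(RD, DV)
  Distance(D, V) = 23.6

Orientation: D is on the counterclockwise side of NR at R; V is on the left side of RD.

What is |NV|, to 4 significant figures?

29.24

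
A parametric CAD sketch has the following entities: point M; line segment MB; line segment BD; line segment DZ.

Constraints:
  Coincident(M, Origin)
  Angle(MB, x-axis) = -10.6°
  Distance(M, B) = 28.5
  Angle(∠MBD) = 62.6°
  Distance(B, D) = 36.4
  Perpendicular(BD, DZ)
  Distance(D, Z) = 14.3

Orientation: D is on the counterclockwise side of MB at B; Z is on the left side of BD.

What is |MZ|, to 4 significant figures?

25.75

∠MBD = 62.6°, so BD runs at -10.6° + (180° − 62.6°) = 106.8° from the x-axis; with |BD| = 36.4, D = B + 36.4·(cos 106.8°, sin 106.8°) = (17.49, 29.60). The perpendicularity gives DZ at right angles to BD; with |DZ| = 14.3 on the left of BD, Z = D + 14.3·(-0.9573, -0.2890) = (3.803, 25.47). Then |MZ| = |Z − M| = 25.75.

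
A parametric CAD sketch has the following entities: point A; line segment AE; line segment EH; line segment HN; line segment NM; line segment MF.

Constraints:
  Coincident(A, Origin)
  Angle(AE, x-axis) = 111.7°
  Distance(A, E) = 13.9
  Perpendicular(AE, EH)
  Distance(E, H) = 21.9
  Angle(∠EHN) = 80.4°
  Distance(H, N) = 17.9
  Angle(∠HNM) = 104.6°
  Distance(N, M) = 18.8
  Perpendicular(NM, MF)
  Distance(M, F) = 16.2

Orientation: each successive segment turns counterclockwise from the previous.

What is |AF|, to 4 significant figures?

10.82

A is at the origin; AE runs at 111.7° with length 13.9, so E = (-5.139, 12.91). AE ⟂ EH, so EH runs at -158.3°; with |EH| = 21.9, H = (-25.49, 4.817). ∠EHN = 80.4° gives HN at -58.70° from the x-axis; with |HN| = 17.9, N = (-16.19, -10.48). ∠HNM = 104.6° gives NM at 16.70° from the x-axis; with |NM| = 18.8, M = (1.819, -5.075). NM is perpendicular to MF, so MF runs at 106.7°; with |MF| = 16.2, F = (-2.836, 10.44). Then |AF| = |F − A| = 10.82.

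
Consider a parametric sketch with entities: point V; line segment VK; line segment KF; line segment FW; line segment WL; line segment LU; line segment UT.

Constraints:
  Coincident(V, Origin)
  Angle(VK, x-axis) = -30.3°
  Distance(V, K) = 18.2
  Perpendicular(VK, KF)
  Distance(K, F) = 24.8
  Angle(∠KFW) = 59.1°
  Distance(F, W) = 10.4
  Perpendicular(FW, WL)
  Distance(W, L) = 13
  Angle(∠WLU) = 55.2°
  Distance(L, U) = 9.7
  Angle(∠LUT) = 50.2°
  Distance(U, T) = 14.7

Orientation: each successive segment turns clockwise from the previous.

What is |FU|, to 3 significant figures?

7.85

V is at the origin; VK runs at -30.3° with length 18.2, so K = (15.7, -9.18). VK is perpendicular to KF, so KF runs at -120°; with |KF| = 24.8, F = (3.20, -30.6). ∠KFW = 59.1° gives FW at 119° from the x-axis; with |FW| = 10.4, W = (-1.81, -21.5). FW ⟂ WL, so WL runs at 28.8°; with |WL| = 13.0, L = (9.58, -15.2). ∠WLU = 55.2° gives LU at -96.0° from the x-axis; with |LU| = 9.7, U = (8.57, -24.9). Then |FU| = |U − F| = 7.85.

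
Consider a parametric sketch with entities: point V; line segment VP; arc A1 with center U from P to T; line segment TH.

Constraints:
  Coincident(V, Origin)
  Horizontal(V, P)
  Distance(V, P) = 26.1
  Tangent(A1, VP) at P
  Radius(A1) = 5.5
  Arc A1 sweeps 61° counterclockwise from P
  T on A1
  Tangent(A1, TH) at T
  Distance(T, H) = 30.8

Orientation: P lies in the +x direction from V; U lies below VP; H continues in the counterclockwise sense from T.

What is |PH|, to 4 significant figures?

35.72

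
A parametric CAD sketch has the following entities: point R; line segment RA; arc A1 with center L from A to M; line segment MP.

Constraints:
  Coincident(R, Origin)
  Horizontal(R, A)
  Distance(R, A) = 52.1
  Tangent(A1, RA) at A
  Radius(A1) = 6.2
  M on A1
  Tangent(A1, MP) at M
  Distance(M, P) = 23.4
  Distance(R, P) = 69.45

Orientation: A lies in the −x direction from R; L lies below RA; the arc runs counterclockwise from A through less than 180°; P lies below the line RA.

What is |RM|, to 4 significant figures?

58.30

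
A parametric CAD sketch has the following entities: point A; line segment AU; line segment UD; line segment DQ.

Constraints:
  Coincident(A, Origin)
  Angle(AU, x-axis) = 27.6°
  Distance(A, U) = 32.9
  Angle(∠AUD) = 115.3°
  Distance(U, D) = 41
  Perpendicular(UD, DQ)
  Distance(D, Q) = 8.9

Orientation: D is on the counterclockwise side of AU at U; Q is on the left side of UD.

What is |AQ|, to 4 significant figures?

58.87

A is at the origin; AU runs at 27.6° with length 32.9, so U = 32.9·(cos 27.6°, sin 27.6°) = (29.16, 15.24). ∠AUD = 115.3°, so UD runs at 27.6° + (180° − 115.3°) = 92.30° from the x-axis; with |UD| = 41.0, D = U + 41.0·(cos 92.30°, sin 92.30°) = (27.51, 56.21). UD is perpendicular to DQ; with |DQ| = 8.9 on the left of UD, Q = D + 8.9·(-0.9992, -0.04013) = (18.62, 55.85). Then |AQ| = |Q − A| = 58.87.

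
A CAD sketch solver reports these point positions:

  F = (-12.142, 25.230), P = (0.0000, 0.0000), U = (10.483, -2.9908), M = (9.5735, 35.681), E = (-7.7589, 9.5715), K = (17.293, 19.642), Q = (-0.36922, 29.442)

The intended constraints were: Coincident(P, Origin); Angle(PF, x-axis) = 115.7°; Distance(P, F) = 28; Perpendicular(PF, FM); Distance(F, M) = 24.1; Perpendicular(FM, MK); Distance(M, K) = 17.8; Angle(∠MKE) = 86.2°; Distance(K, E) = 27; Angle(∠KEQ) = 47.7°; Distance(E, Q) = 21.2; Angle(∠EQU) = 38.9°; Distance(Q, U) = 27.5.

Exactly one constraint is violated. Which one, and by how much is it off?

Distance(Q, U) = 27.5 — off by 6.70.

P = (0.00, 0.00) ✓; PF at 115.7° ✓; |PF| = 28.00 ✓; ∠(PF, FM) = 90.00° ✓; |FM| = 24.10 ✓; ∠(FM, MK) = 90.00° ✓; |MK| = 17.80 ✓; ∠MKE = 86.20° ✓; |KE| = 27.00 ✓; ∠KEQ = 47.70° ✓; |EQ| = 21.20 ✓; ∠EQU = 38.90° ✓; |QU| = 34.20 ✗.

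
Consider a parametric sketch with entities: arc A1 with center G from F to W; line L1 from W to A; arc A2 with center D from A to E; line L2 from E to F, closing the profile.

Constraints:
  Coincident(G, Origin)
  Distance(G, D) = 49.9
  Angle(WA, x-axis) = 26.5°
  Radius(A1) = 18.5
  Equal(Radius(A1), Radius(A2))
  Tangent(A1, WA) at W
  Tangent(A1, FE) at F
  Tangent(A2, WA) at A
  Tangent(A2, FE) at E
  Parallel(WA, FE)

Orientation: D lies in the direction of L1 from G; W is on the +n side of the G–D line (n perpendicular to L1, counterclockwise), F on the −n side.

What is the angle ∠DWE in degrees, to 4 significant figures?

16.21°

Tangency of A1 to both parallel lines with radius 18.5 puts W and F at G ± 18.5·n: W = (-8.255, 16.56), F = (8.255, -16.56). Equal radii place A and E the same way about D: A = D + 18.5·n = (36.40, 38.82), E = D − 18.5·n = (52.91, 5.709). Then cos ∠DWE = WD·WE / (|WD||WE|), giving 16.21°.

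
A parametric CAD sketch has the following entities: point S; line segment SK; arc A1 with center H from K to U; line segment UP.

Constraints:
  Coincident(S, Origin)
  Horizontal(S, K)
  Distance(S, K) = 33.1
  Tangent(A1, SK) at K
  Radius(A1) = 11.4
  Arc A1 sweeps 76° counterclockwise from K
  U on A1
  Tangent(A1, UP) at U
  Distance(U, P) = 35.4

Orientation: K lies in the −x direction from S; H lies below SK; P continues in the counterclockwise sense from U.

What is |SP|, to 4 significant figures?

68.03

S is at the origin; SK is horizontal with |SK| = 33.1 and K on the −x side, so K = (-33.10, 0.000). The tangent condition forces HK to be normal to SK, so H = K + (0, -11.4) = (-33.10, -11.40). On A1, K sits at bearing 90° from H; a 76° counterclockwise sweep puts U at bearing 166°, so U = H + 11.4·(cos 166°, sin 166°) = (-44.16, -8.642). Tangency of A1 to UP means the radius HU is perpendicular to UP, so UP runs along (−sin 166°, cos 166°); with |UP| = 35.4, P = (-52.73, -42.99). Then |SP| = |P − S| = 68.03.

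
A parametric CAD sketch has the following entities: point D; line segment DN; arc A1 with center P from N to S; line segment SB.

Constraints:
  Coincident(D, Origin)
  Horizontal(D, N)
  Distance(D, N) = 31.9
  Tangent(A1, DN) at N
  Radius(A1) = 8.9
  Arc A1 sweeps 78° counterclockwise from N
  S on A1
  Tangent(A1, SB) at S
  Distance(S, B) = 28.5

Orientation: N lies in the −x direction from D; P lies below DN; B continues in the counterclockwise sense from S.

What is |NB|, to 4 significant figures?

37.87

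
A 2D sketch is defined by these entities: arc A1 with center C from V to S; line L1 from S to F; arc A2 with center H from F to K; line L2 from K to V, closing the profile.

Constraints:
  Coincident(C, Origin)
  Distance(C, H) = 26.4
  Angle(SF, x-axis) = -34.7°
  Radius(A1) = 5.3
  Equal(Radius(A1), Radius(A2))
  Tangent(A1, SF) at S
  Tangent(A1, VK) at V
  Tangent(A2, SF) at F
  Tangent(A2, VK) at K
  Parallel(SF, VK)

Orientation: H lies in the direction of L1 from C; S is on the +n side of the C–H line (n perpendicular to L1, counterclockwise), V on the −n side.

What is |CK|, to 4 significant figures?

26.93

The slot axis is L1's direction at -34.7°, so u = (cos -34.7°, sin -34.7°) = (0.8221, -0.5693) and n = (−sin -34.7°, cos -34.7°) = (0.5693, 0.8221). C is at the origin and H lies 26.4 along u from C, so H = 26.4·u = (21.70, -15.03). Tangency of A1 to both parallel lines with radius 5.3 puts S and V at C ± 5.3·n: S = (3.017, 4.357), V = (-3.017, -4.357). Equal radii place F and K the same way about H: F = H + 5.3·n = (24.72, -10.67), K = H − 5.3·n = (18.69, -19.39). Then |CK| = |K − C| = 26.93.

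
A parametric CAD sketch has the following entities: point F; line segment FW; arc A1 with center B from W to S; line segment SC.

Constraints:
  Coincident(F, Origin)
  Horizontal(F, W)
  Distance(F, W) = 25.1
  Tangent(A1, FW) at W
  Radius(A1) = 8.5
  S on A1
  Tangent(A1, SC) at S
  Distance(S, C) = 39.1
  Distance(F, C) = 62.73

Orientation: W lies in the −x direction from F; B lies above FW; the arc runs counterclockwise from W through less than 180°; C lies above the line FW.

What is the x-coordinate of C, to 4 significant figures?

-46.06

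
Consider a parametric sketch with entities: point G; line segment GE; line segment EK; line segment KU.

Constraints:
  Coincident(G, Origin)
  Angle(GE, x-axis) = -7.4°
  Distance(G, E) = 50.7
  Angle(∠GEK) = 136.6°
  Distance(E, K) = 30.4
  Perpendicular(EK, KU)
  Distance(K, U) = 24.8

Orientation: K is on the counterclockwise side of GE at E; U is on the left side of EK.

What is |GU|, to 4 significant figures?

67.98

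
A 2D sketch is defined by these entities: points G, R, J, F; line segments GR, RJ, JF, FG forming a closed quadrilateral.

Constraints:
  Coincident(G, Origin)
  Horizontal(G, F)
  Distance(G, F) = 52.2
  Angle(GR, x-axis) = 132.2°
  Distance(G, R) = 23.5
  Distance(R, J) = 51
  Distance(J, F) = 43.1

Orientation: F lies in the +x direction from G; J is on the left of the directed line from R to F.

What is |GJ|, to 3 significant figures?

48.7

G is at the origin; G and F share the same y with |GF| = 52.2 and F in +x, so F = (52.2, 0). GR runs at 132.2° with |GR| = 23.5, so R = (-15.8, 17.4). J is determined by |RJ| = 51.0 and |JF| = 43.1 together: it lies at the intersection of circle(R, 51.0) and circle(F, 43.1). With |RF| = 70.2, the foot of the radical line on RF is 40.4 from R and the perpendicular offset is √(51.0² − 40.4²) = 31.1. Taking the left-of-RF solution: J = (31.1, 37.6).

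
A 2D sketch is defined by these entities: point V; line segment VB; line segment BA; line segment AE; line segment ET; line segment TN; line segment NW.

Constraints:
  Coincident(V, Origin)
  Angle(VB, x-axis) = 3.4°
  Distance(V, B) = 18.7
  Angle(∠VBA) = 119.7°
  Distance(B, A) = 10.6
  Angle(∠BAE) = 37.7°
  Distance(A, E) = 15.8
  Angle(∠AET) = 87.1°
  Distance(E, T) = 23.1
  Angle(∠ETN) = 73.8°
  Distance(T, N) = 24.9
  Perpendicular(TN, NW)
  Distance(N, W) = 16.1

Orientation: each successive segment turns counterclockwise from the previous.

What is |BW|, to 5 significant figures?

13.794

V is at the origin; VB runs at 3.4° with length 18.7, so B = (18.667, 1.1090). ∠VBA = 119.7° gives BA at 63.700° from the x-axis; with |BA| = 10.6, A = (23.364, 10.612). ∠BAE = 37.7° gives AE at -154.00° from the x-axis; with |AE| = 15.8, E = (9.1627, 3.6855). ∠AET = 87.1° gives ET at -61.100° from the x-axis; with |ET| = 23.1, T = (20.327, -16.538). ∠ETN = 73.8° gives TN at 45.100° from the x-axis; with |TN| = 24.9, N = (37.903, 1.1000). TN ⟂ NW, so NW runs at 135.10°; with |NW| = 16.1, W = (26.498, 12.464). Then |BW| = |W − B| = 13.794.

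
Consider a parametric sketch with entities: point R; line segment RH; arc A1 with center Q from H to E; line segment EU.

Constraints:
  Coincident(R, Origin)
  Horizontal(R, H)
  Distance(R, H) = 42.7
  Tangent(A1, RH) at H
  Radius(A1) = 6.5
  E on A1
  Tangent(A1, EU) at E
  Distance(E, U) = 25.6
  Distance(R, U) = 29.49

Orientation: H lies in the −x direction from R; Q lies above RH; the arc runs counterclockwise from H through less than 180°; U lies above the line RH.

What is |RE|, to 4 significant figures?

37.95

R is at the origin; R and H share the same y with |RH| = 42.7 and H on the −x side, so H = (-42.70, 0.000). A1 meets RH tangentially, so QH is at right angles to RH, so Q = H + (0, 6.5) = (-42.70, 6.500). Since QE ⟂ EU (tangency), |QU| = √(6.5² + 25.6²) = 26.41 regardless of where E sits on A1. So U lies on both circle(R, 29.49) and circle(Q, 26.41); the above-RH intersection is U = (-20.66, 21.05). E is the foot of the tangent from U: E = (-37.89, 2.123).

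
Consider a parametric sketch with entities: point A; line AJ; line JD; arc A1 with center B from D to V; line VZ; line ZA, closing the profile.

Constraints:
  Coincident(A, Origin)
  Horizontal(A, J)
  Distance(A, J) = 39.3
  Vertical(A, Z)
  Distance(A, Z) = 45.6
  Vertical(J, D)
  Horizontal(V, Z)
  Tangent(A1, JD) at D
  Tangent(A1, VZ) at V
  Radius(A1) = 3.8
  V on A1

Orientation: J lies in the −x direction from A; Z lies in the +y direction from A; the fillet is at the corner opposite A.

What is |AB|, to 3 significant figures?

54.8

AZ is vertical with |AZ| = 45.6 and Z on the +y side, so Z = (0.00, 45.6). The virtual corner opposite A is at (-39.3, 45.6). The tangent condition forces BD to be normal to JD and A1 meets VZ tangentially, so BV is at right angles to VZ, with radius 3.8, so the center B sits 3.8 in from both sides at B = (-35.5, 41.8). Then |AB| = |B − A| = 54.8.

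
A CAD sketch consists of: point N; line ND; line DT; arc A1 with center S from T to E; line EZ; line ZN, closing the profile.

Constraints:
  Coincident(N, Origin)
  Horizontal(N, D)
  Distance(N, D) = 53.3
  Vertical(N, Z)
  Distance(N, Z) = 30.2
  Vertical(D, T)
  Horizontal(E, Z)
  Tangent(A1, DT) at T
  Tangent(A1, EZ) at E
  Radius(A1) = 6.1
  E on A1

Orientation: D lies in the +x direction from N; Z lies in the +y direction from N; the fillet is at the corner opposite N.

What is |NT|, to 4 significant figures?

58.50

N is at the origin; N and D share the same y with |ND| = 53.3 and D on the +x side, so D = (53.30, 0.000). NZ is vertical with |NZ| = 30.2 and Z on the +y side, so Z = (0.000, 30.20). The virtual corner opposite N is at (53.30, 30.20). Tangency of A1 to DT means the radius ST is perpendicular to DT and the tangent condition forces SE to be normal to EZ, with radius 6.1, so the center S sits 6.1 in from both sides at S = (47.20, 24.10). That places the tangent points at T = (53.30, 24.10) on DT and E = (47.20, 30.20) on EZ. Then |NT| = |T − N| = 58.50.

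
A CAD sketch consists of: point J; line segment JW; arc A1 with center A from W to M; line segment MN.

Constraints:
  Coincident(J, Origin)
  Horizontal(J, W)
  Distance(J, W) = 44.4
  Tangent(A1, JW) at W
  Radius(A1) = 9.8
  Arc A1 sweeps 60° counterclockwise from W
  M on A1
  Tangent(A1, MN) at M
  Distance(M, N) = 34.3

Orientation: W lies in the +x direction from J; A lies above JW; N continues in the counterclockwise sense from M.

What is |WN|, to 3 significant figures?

43.1

On A1, W sits at bearing -90° from A; a 60° counterclockwise sweep puts M at bearing -30°, so M = A + 9.8·(cos -30°, sin -30°) = (52.9, 4.90). Since A1 is tangent to MN there, AM ⟂ MN, so MN runs along (−sin -30°, cos -30°); with |MN| = 34.3, N = (70.0, 34.6). Then |WN| = |N − W| = 43.1.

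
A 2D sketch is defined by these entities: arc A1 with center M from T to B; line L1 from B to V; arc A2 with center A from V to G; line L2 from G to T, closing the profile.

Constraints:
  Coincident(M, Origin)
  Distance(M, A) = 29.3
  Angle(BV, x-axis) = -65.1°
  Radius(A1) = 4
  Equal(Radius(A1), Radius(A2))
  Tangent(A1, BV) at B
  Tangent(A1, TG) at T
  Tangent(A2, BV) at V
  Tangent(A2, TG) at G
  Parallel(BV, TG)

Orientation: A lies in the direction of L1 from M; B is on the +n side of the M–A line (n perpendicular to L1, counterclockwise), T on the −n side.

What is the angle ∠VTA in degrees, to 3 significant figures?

7.50°

The slot axis is L1's direction at -65.1°, so u = (cos -65.1°, sin -65.1°) = (0.421, -0.907) and n = (−sin -65.1°, cos -65.1°) = (0.907, 0.421). M is at the origin and A lies 29.3 along u from M, so A = 29.3·u = (12.3, -26.6). Tangency of A1 to both parallel lines with radius 4.0 puts B and T at M ± 4.0·n: B = (3.63, 1.68), T = (-3.63, -1.68). Equal radii place V and G the same way about A: V = A + 4.0·n = (16.0, -24.9), G = A − 4.0·n = (8.71, -28.3). Then cos ∠VTA = TV·TA / (|TV||TA|), giving 7.50°.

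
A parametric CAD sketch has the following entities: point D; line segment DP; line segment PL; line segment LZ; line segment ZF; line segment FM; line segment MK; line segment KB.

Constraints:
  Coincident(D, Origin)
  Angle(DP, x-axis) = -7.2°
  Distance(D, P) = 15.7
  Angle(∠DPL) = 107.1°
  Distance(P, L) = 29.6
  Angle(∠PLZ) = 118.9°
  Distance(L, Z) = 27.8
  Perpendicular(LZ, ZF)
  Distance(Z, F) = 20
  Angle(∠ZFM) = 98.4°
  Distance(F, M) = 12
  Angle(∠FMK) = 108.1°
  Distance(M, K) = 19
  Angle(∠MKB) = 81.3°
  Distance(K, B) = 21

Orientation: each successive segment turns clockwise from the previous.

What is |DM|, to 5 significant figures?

24.747

D is at the origin; DP runs at -7.2° with length 15.7, so P = (15.576, -1.9677). ∠DPL = 107.1° gives PL at -80.100° from the x-axis; with |PL| = 29.6, L = (20.665, -31.127). ∠PLZ = 118.9° gives LZ at -141.20° from the x-axis; with |LZ| = 27.8, Z = (-1.0003, -48.547). The perpendicularity gives ZF at right angles to LZ, so ZF runs at 128.80°; with |ZF| = 20.0, F = (-13.532, -32.960). ∠ZFM = 98.4° gives FM at 47.200° from the x-axis; with |FM| = 12.0, M = (-5.3791, -24.155). Then |DM| = |M − D| = 24.747.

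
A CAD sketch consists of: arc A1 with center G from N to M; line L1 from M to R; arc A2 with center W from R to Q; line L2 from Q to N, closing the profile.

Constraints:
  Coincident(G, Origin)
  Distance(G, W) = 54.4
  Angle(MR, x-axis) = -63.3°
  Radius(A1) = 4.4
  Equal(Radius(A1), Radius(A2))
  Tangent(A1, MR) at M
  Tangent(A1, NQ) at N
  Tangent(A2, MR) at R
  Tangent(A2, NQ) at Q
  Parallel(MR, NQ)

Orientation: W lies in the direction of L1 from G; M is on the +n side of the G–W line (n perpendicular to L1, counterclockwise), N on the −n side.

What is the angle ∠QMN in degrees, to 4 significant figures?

80.81°

The slot axis is L1's direction at -63.3°, so u = (cos -63.3°, sin -63.3°) = (0.4493, -0.8934) and n = (−sin -63.3°, cos -63.3°) = (0.8934, 0.4493). G is at the origin and W lies 54.4 along u from G, so W = 54.4·u = (24.44, -48.60). Tangency of A1 to both parallel lines with radius 4.4 puts M and N at G ± 4.4·n: M = (3.931, 1.977), N = (-3.931, -1.977). Equal radii place R and Q the same way about W: R = W + 4.4·n = (28.37, -46.62), Q = W − 4.4·n = (20.51, -50.58). Then cos ∠QMN = MQ·MN / (|MQ||MN|), giving 80.81°.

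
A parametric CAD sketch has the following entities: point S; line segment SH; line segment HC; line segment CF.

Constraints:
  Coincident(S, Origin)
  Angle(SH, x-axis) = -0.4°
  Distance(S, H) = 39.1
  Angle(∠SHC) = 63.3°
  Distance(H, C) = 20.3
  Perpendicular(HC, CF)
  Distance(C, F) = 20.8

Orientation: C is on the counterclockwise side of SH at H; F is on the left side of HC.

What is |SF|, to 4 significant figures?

14.39

S is at the origin; SH runs at -0.4° with length 39.1, so H = 39.1·(cos -0.4°, sin -0.4°) = (39.10, -0.2730). ∠SHC = 63.3°, so HC runs at -0.4° + (180° − 63.3°) = 116.3° from the x-axis; with |HC| = 20.3, C = H + 20.3·(cos 116.3°, sin 116.3°) = (30.10, 17.93). HC is perpendicular to CF; with |CF| = 20.8 on the left of HC, F = C + 20.8·(-0.8965, -0.4431) = (11.46, 8.710). Then |SF| = |F − S| = 14.39.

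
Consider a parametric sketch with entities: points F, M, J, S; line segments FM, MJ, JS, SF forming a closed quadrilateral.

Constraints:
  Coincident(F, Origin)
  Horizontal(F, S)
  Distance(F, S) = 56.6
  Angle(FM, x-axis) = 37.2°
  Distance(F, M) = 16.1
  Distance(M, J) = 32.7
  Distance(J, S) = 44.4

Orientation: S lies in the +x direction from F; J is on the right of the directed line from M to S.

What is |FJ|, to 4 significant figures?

29.02

Checks: |MJ| = 32.70 ✓; |JS| = 44.40 ✓.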